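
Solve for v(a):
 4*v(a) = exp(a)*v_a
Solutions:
 v(a) = C1*exp(-4*exp(-a))


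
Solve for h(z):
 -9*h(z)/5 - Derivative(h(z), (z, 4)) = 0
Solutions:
 h(z) = (C1*sin(5^(3/4)*sqrt(6)*z/10) + C2*cos(5^(3/4)*sqrt(6)*z/10))*exp(-5^(3/4)*sqrt(6)*z/10) + (C3*sin(5^(3/4)*sqrt(6)*z/10) + C4*cos(5^(3/4)*sqrt(6)*z/10))*exp(5^(3/4)*sqrt(6)*z/10)


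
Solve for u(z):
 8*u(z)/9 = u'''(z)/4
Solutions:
 u(z) = C3*exp(2*2^(2/3)*3^(1/3)*z/3) + (C1*sin(2^(2/3)*3^(5/6)*z/3) + C2*cos(2^(2/3)*3^(5/6)*z/3))*exp(-2^(2/3)*3^(1/3)*z/3)


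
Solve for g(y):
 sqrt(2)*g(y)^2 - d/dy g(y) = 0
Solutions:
 g(y) = -1/(C1 + sqrt(2)*y)


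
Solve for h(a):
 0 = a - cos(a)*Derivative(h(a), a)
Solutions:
 h(a) = C1 + Integral(a/cos(a), a)


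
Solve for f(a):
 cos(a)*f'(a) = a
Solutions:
 f(a) = C1 + Integral(a/cos(a), a)


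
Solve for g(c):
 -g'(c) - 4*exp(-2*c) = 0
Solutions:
 g(c) = C1 + 2*exp(-2*c)


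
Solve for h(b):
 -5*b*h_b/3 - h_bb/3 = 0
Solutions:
 h(b) = C1 + C2*erf(sqrt(10)*b/2)


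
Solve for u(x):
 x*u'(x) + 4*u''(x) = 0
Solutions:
 u(x) = C1 + C2*erf(sqrt(2)*x/4)


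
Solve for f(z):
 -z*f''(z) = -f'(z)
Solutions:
 f(z) = C1 + C2*z^2


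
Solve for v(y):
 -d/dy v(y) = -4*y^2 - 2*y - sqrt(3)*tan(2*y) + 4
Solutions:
 v(y) = C1 + 4*y^3/3 + y^2 - 4*y - sqrt(3)*log(cos(2*y))/2


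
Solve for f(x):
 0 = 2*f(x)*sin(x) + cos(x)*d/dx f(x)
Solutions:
 f(x) = C1*cos(x)^2


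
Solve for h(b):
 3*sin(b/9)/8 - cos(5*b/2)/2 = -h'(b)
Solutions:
 h(b) = C1 + sin(5*b/2)/5 + 27*cos(b/9)/8


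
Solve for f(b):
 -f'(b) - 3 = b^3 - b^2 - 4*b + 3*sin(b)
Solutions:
 f(b) = C1 - b^4/4 + b^3/3 + 2*b^2 - 3*b + 3*cos(b)


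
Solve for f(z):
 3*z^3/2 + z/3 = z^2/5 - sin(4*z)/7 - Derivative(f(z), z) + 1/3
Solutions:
 f(z) = C1 - 3*z^4/8 + z^3/15 - z^2/6 + z/3 + cos(4*z)/28


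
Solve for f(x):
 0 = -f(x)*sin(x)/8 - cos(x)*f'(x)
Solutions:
 f(x) = C1*cos(x)^(1/8)


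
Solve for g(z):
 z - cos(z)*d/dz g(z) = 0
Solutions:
 g(z) = C1 + Integral(z/cos(z), z)


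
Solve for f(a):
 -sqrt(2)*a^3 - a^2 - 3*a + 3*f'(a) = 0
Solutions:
 f(a) = C1 + sqrt(2)*a^4/12 + a^3/9 + a^2/2


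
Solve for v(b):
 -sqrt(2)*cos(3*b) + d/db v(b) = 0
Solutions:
 v(b) = C1 + sqrt(2)*sin(3*b)/3


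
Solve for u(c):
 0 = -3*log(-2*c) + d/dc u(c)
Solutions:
 u(c) = C1 + 3*c*log(-c) + 3*c*(-1 + log(2))


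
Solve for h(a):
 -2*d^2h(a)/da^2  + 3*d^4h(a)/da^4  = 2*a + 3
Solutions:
 h(a) = C1 + C2*a + C3*exp(-sqrt(6)*a/3) + C4*exp(sqrt(6)*a/3) - a^3/6 - 3*a^2/4


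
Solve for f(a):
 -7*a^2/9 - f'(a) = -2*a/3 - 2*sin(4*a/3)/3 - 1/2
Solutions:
 f(a) = C1 - 7*a^3/27 + a^2/3 + a/2 - cos(4*a/3)/2


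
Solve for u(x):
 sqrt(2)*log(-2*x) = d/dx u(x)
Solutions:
 u(x) = C1 + sqrt(2)*x*log(-x) + sqrt(2)*x*(-1 + log(2))


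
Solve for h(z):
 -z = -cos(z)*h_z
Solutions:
 h(z) = C1 + Integral(z/cos(z), z)


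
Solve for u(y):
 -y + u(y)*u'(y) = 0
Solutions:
 u(y) = -sqrt(C1 + y^2)
 u(y) = sqrt(C1 + y^2)


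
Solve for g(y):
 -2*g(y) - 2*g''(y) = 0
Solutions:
 g(y) = C1*sin(y) + C2*cos(y)


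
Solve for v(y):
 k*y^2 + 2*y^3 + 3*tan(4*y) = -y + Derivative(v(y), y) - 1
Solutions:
 v(y) = C1 + k*y^3/3 + y^4/2 + y^2/2 + y - 3*log(cos(4*y))/4


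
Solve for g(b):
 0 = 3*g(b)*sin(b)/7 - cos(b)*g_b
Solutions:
 g(b) = C1/cos(b)^(3/7)


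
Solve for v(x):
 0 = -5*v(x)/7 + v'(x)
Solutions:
 v(x) = C1*exp(5*x/7)


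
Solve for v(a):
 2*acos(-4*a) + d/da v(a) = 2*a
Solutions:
 v(a) = C1 + a^2 - 2*a*acos(-4*a) - sqrt(1 - 16*a^2)/2


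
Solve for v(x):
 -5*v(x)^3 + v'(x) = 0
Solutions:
 v(x) = -sqrt(2)*sqrt(-1/(C1 + 5*x))/2
 v(x) = sqrt(2)*sqrt(-1/(C1 + 5*x))/2


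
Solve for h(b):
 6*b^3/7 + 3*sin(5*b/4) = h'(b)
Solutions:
 h(b) = C1 + 3*b^4/14 - 12*cos(5*b/4)/5


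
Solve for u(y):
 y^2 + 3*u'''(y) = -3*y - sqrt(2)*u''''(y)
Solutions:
 u(y) = C1 + C2*y + C3*y^2 + C4*exp(-3*sqrt(2)*y/2) - y^5/180 + y^4*(-9 + 2*sqrt(2))/216 + y^3*(-4 + 9*sqrt(2))/162


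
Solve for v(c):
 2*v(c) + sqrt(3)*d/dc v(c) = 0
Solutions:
 v(c) = C1*exp(-2*sqrt(3)*c/3)


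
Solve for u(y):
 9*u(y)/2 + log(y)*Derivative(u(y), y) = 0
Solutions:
 u(y) = C1*exp(-9*li(y)/2)


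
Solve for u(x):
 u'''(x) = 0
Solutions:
 u(x) = C1 + C2*x + C3*x^2


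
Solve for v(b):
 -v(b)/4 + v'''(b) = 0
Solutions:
 v(b) = C3*exp(2^(1/3)*b/2) + (C1*sin(2^(1/3)*sqrt(3)*b/4) + C2*cos(2^(1/3)*sqrt(3)*b/4))*exp(-2^(1/3)*b/4)


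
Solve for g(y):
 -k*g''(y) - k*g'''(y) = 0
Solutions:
 g(y) = C1 + C2*y + C3*exp(-y)


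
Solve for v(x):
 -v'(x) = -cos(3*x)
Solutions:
 v(x) = C1 + sin(3*x)/3


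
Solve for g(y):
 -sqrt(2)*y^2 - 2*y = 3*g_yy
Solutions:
 g(y) = C1 + C2*y - sqrt(2)*y^4/36 - y^3/9


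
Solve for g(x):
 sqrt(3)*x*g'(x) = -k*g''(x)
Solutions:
 g(x) = C1 + C2*sqrt(k)*erf(sqrt(2)*3^(1/4)*x*sqrt(1/k)/2)


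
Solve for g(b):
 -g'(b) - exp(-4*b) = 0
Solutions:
 g(b) = C1 + exp(-4*b)/4


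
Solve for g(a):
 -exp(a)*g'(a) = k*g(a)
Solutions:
 g(a) = C1*exp(k*exp(-a))


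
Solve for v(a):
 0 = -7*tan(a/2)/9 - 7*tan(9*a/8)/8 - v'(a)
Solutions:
 v(a) = C1 + 14*log(cos(a/2))/9 + 7*log(cos(9*a/8))/9


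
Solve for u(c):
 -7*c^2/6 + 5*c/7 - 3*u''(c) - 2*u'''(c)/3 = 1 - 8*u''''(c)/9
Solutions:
 u(c) = C1 + C2*c + C3*exp(-3*c/2) + C4*exp(9*c/4) - 7*c^4/216 + 233*c^3/3402 - 3343*c^2/10206


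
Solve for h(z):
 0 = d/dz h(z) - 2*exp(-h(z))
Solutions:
 h(z) = log(C1 + 2*z)


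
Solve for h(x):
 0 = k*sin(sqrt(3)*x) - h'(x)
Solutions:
 h(x) = C1 - sqrt(3)*k*cos(sqrt(3)*x)/3


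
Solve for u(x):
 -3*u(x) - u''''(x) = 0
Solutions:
 u(x) = (C1*sin(sqrt(2)*3^(1/4)*x/2) + C2*cos(sqrt(2)*3^(1/4)*x/2))*exp(-sqrt(2)*3^(1/4)*x/2) + (C3*sin(sqrt(2)*3^(1/4)*x/2) + C4*cos(sqrt(2)*3^(1/4)*x/2))*exp(sqrt(2)*3^(1/4)*x/2)


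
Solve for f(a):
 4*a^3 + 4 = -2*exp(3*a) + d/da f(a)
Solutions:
 f(a) = C1 + a^4 + 4*a + 2*exp(3*a)/3


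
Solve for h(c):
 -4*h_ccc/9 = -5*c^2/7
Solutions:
 h(c) = C1 + C2*c + C3*c^2 + 3*c^5/112


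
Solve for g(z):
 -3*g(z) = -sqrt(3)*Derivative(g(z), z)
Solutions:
 g(z) = C1*exp(sqrt(3)*z)


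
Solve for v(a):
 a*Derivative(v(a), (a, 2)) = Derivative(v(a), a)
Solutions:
 v(a) = C1 + C2*a^2


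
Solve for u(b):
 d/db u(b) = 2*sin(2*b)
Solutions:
 u(b) = C1 - cos(2*b)


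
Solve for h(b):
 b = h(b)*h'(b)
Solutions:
 h(b) = -sqrt(C1 + b^2)
 h(b) = sqrt(C1 + b^2)


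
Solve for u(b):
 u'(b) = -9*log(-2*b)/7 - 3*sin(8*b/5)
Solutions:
 u(b) = C1 - 9*b*log(-b)/7 - 9*b*log(2)/7 + 9*b/7 + 15*cos(8*b/5)/8


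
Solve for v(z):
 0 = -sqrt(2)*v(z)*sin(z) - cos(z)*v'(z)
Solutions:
 v(z) = C1*cos(z)^(sqrt(2))


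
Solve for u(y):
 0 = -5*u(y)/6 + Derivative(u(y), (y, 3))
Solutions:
 u(y) = C3*exp(5^(1/3)*6^(2/3)*y/6) + (C1*sin(2^(2/3)*3^(1/6)*5^(1/3)*y/4) + C2*cos(2^(2/3)*3^(1/6)*5^(1/3)*y/4))*exp(-5^(1/3)*6^(2/3)*y/12)


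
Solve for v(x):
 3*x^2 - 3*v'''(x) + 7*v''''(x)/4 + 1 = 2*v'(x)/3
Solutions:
 v(x) = C1 + C2*exp(x*(-6^(2/3)*(7*sqrt(145) + 97)^(1/3) - 24*6^(1/3)/(7*sqrt(145) + 97)^(1/3) + 24)/42)*sin(2^(1/3)*3^(1/6)*x*(-2^(1/3)*(7*sqrt(145) + 97)^(1/3) + 8*3^(2/3)/(7*sqrt(145) + 97)^(1/3))/14) + C3*exp(x*(-6^(2/3)*(7*sqrt(145) + 97)^(1/3) - 24*6^(1/3)/(7*sqrt(145) + 97)^(1/3) + 24)/42)*cos(2^(1/3)*3^(1/6)*x*(-2^(1/3)*(7*sqrt(145) + 97)^(1/3) + 8*3^(2/3)/(7*sqrt(145) + 97)^(1/3))/14) + C4*exp(x*(24*6^(1/3)/(7*sqrt(145) + 97)^(1/3) + 12 + 6^(2/3)*(7*sqrt(145) + 97)^(1/3))/21) + 3*x^3/2 - 39*x


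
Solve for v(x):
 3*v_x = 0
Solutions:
 v(x) = C1


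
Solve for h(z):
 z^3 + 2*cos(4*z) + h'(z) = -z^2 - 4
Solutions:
 h(z) = C1 - z^4/4 - z^3/3 - 4*z - sin(4*z)/2


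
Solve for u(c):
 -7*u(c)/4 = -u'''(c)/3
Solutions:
 u(c) = C3*exp(42^(1/3)*c/2) + (C1*sin(14^(1/3)*3^(5/6)*c/4) + C2*cos(14^(1/3)*3^(5/6)*c/4))*exp(-42^(1/3)*c/4)


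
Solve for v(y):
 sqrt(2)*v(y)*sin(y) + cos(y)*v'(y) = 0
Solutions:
 v(y) = C1*cos(y)^(sqrt(2))


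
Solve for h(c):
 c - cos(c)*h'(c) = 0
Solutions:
 h(c) = C1 + Integral(c/cos(c), c)


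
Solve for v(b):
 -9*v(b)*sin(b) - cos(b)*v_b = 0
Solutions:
 v(b) = C1*cos(b)^9


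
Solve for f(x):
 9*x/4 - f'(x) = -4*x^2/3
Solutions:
 f(x) = C1 + 4*x^3/9 + 9*x^2/8


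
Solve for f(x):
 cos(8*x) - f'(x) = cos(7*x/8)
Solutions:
 f(x) = C1 - 8*sin(7*x/8)/7 + sin(8*x)/8


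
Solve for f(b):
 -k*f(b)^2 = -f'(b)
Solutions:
 f(b) = -1/(C1 + b*k)


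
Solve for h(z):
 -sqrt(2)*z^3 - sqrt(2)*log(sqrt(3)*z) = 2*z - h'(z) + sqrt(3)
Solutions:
 h(z) = C1 + sqrt(2)*z^4/4 + z^2 + sqrt(2)*z*log(z) - sqrt(2)*z + sqrt(2)*z*log(3)/2 + sqrt(3)*z


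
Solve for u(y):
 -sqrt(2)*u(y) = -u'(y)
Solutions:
 u(y) = C1*exp(sqrt(2)*y)


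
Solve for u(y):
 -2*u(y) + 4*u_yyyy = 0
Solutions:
 u(y) = C1*exp(-2^(3/4)*y/2) + C2*exp(2^(3/4)*y/2) + C3*sin(2^(3/4)*y/2) + C4*cos(2^(3/4)*y/2)


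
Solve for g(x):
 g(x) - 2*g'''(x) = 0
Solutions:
 g(x) = C3*exp(2^(2/3)*x/2) + (C1*sin(2^(2/3)*sqrt(3)*x/4) + C2*cos(2^(2/3)*sqrt(3)*x/4))*exp(-2^(2/3)*x/4)


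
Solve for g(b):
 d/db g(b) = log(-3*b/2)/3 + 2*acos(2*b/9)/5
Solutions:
 g(b) = C1 + b*log(-b)/3 + 2*b*acos(2*b/9)/5 - b/3 - b*log(2)/3 + b*log(3)/3 - sqrt(81 - 4*b^2)/5


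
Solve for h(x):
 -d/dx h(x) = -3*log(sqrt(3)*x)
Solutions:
 h(x) = C1 + 3*x*log(x) - 3*x + 3*x*log(3)/2


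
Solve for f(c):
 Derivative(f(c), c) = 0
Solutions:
 f(c) = C1


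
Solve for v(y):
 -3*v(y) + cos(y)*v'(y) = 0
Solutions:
 v(y) = C1*(sin(y) + 1)^(3/2)/(sin(y) - 1)^(3/2)


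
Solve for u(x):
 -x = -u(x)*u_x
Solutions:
 u(x) = -sqrt(C1 + x^2)
 u(x) = sqrt(C1 + x^2)


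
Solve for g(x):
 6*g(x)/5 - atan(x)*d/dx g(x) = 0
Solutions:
 g(x) = C1*exp(6*Integral(1/atan(x), x)/5)


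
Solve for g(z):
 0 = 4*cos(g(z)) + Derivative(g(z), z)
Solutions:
 g(z) = pi - asin((C1 + exp(8*z))/(C1 - exp(8*z)))
 g(z) = asin((C1 + exp(8*z))/(C1 - exp(8*z)))


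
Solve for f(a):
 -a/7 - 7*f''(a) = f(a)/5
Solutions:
 f(a) = C1*sin(sqrt(35)*a/35) + C2*cos(sqrt(35)*a/35) - 5*a/7


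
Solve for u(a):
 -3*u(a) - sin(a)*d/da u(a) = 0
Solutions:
 u(a) = C1*(cos(a) + 1)^(3/2)/(cos(a) - 1)^(3/2)


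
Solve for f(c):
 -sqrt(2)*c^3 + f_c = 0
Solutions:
 f(c) = C1 + sqrt(2)*c^4/4


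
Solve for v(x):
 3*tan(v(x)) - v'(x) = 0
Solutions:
 v(x) = pi - asin(C1*exp(3*x))
 v(x) = asin(C1*exp(3*x))


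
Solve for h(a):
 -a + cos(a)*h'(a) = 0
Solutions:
 h(a) = C1 + Integral(a/cos(a), a)


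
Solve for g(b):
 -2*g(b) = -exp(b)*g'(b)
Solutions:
 g(b) = C1*exp(-2*exp(-b))


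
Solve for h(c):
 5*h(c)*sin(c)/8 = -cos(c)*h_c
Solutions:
 h(c) = C1*cos(c)^(5/8)


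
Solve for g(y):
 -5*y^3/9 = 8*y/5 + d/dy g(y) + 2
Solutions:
 g(y) = C1 - 5*y^4/36 - 4*y^2/5 - 2*y


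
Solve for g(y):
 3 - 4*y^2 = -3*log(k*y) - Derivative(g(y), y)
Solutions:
 g(y) = C1 + 4*y^3/3 - 3*y*log(k*y)


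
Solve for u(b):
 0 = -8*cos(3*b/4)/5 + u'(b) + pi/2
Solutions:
 u(b) = C1 - pi*b/2 + 32*sin(3*b/4)/15


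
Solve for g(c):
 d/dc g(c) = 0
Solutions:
 g(c) = C1


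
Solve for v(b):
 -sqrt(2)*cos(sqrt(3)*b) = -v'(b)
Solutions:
 v(b) = C1 + sqrt(6)*sin(sqrt(3)*b)/3


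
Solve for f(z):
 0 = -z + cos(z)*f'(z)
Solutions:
 f(z) = C1 + Integral(z/cos(z), z)


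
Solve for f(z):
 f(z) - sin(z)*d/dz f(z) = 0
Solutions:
 f(z) = C1*sqrt(cos(z) - 1)/sqrt(cos(z) + 1)


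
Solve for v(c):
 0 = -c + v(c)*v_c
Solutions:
 v(c) = -sqrt(C1 + c^2)
 v(c) = sqrt(C1 + c^2)


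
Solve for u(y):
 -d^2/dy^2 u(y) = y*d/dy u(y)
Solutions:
 u(y) = C1 + C2*erf(sqrt(2)*y/2)


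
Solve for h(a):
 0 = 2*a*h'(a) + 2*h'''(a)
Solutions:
 h(a) = C1 + Integral(C2*airyai(-a) + C3*airybi(-a), a)


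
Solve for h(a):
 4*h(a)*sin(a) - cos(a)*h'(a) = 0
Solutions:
 h(a) = C1/cos(a)^4


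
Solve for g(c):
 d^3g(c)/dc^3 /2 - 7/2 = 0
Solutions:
 g(c) = C1 + C2*c + C3*c^2 + 7*c^3/6


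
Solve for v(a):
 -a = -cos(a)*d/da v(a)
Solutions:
 v(a) = C1 + Integral(a/cos(a), a)


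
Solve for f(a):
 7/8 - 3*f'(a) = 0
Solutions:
 f(a) = C1 + 7*a/24


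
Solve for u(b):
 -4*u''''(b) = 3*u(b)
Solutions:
 u(b) = (C1*sin(3^(1/4)*b/2) + C2*cos(3^(1/4)*b/2))*exp(-3^(1/4)*b/2) + (C3*sin(3^(1/4)*b/2) + C4*cos(3^(1/4)*b/2))*exp(3^(1/4)*b/2)


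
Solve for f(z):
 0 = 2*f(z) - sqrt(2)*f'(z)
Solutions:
 f(z) = C1*exp(sqrt(2)*z)


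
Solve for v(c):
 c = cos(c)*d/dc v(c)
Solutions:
 v(c) = C1 + Integral(c/cos(c), c)


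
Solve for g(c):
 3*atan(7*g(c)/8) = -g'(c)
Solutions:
 Integral(1/atan(7*_y/8), (_y, g(c))) = C1 - 3*c


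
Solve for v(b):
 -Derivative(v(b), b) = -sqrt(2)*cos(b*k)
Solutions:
 v(b) = C1 + sqrt(2)*sin(b*k)/k


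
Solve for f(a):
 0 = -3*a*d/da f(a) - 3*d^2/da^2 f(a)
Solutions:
 f(a) = C1 + C2*erf(sqrt(2)*a/2)


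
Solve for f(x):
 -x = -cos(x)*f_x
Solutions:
 f(x) = C1 + Integral(x/cos(x), x)


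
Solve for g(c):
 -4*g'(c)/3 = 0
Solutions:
 g(c) = C1


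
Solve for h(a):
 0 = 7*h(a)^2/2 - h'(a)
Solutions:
 h(a) = -2/(C1 + 7*a)


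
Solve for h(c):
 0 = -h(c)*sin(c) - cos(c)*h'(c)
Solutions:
 h(c) = C1*cos(c)


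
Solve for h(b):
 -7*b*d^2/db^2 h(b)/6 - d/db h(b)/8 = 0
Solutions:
 h(b) = C1 + C2*b^(25/28)


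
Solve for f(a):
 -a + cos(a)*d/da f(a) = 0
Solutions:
 f(a) = C1 + Integral(a/cos(a), a)


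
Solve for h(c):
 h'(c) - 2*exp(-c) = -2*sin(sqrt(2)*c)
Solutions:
 h(c) = C1 + sqrt(2)*cos(sqrt(2)*c) - 2*exp(-c)


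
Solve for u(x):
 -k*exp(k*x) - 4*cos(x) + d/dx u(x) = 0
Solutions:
 u(x) = C1 + exp(k*x) + 4*sin(x)


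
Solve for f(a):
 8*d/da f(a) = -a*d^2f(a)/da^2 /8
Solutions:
 f(a) = C1 + C2/a^63


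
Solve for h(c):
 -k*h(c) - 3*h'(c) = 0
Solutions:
 h(c) = C1*exp(-c*k/3)


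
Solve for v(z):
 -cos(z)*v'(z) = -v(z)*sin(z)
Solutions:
 v(z) = C1/cos(z)


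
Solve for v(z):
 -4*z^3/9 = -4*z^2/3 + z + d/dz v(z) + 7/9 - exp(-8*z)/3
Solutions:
 v(z) = C1 - z^4/9 + 4*z^3/9 - z^2/2 - 7*z/9 - exp(-8*z)/24


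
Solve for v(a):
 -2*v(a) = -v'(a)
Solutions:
 v(a) = C1*exp(2*a)


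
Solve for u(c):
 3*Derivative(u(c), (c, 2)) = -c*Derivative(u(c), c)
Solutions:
 u(c) = C1 + C2*erf(sqrt(6)*c/6)


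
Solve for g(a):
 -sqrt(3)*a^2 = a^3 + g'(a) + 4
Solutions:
 g(a) = C1 - a^4/4 - sqrt(3)*a^3/3 - 4*a


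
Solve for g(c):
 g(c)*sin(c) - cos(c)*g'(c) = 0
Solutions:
 g(c) = C1/cos(c)


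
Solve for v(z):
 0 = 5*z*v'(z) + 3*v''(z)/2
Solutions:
 v(z) = C1 + C2*erf(sqrt(15)*z/3)


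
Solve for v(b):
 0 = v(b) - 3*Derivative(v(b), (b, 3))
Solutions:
 v(b) = C3*exp(3^(2/3)*b/3) + (C1*sin(3^(1/6)*b/2) + C2*cos(3^(1/6)*b/2))*exp(-3^(2/3)*b/6)


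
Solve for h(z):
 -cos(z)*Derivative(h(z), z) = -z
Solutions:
 h(z) = C1 + Integral(z/cos(z), z)


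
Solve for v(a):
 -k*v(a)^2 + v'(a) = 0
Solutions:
 v(a) = -1/(C1 + a*k)


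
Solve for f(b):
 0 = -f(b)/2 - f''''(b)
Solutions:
 f(b) = (C1*sin(2^(1/4)*b/2) + C2*cos(2^(1/4)*b/2))*exp(-2^(1/4)*b/2) + (C3*sin(2^(1/4)*b/2) + C4*cos(2^(1/4)*b/2))*exp(2^(1/4)*b/2)


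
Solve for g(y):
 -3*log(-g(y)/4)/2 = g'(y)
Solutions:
 2*Integral(1/(log(-_y) - 2*log(2)), (_y, g(y)))/3 = C1 - y


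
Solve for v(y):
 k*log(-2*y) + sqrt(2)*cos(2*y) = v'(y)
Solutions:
 v(y) = C1 + k*y*(log(-y) - 1) + k*y*log(2) + sqrt(2)*sin(2*y)/2


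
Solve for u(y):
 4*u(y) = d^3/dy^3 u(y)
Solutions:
 u(y) = C3*exp(2^(2/3)*y) + (C1*sin(2^(2/3)*sqrt(3)*y/2) + C2*cos(2^(2/3)*sqrt(3)*y/2))*exp(-2^(2/3)*y/2)


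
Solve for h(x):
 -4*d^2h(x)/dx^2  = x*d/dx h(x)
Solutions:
 h(x) = C1 + C2*erf(sqrt(2)*x/4)


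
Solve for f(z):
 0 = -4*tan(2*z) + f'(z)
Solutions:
 f(z) = C1 - 2*log(cos(2*z))


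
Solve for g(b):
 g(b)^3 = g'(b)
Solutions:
 g(b) = -sqrt(2)*sqrt(-1/(C1 + b))/2
 g(b) = sqrt(2)*sqrt(-1/(C1 + b))/2


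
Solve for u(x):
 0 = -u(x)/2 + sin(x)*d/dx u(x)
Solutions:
 u(x) = C1*(cos(x) - 1)^(1/4)/(cos(x) + 1)^(1/4)


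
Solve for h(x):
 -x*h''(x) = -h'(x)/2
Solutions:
 h(x) = C1 + C2*x^(3/2)


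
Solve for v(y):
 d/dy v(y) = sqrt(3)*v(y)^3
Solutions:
 v(y) = -sqrt(2)*sqrt(-1/(C1 + sqrt(3)*y))/2
 v(y) = sqrt(2)*sqrt(-1/(C1 + sqrt(3)*y))/2


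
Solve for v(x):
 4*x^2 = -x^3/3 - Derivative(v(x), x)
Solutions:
 v(x) = C1 - x^4/12 - 4*x^3/3


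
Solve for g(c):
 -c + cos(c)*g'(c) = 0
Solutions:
 g(c) = C1 + Integral(c/cos(c), c)


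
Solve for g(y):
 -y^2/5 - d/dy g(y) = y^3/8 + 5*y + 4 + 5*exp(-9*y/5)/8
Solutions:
 g(y) = C1 - y^4/32 - y^3/15 - 5*y^2/2 - 4*y + 25*exp(-9*y/5)/72


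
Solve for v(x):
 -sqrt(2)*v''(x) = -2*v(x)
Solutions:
 v(x) = C1*exp(-2^(1/4)*x) + C2*exp(2^(1/4)*x)


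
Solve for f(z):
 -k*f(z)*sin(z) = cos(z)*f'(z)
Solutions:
 f(z) = C1*exp(k*log(cos(z)))


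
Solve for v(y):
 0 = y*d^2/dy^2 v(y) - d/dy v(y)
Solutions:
 v(y) = C1 + C2*y^2


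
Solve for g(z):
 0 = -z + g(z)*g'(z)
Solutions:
 g(z) = -sqrt(C1 + z^2)
 g(z) = sqrt(C1 + z^2)


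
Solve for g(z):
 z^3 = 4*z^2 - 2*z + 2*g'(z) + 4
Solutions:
 g(z) = C1 + z^4/8 - 2*z^3/3 + z^2/2 - 2*z


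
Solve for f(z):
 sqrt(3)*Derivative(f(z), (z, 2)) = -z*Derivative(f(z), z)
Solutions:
 f(z) = C1 + C2*erf(sqrt(2)*3^(3/4)*z/6)


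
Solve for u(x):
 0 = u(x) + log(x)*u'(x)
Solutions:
 u(x) = C1*exp(-li(x))


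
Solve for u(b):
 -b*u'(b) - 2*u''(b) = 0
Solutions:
 u(b) = C1 + C2*erf(b/2)


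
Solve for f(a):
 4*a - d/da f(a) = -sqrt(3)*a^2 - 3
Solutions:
 f(a) = C1 + sqrt(3)*a^3/3 + 2*a^2 + 3*a


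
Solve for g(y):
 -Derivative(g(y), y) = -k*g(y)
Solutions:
 g(y) = C1*exp(k*y)


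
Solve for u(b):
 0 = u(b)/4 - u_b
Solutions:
 u(b) = C1*exp(b/4)


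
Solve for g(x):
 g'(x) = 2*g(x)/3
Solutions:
 g(x) = C1*exp(2*x/3)


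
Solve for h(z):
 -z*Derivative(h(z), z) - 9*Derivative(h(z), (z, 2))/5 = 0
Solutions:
 h(z) = C1 + C2*erf(sqrt(10)*z/6)


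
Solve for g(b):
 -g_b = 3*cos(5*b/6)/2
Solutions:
 g(b) = C1 - 9*sin(5*b/6)/5


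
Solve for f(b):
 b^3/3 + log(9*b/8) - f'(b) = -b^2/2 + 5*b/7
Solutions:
 f(b) = C1 + b^4/12 + b^3/6 - 5*b^2/14 + b*log(b) - b + b*log(9/8)


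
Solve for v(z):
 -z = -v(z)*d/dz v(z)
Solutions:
 v(z) = -sqrt(C1 + z^2)
 v(z) = sqrt(C1 + z^2)


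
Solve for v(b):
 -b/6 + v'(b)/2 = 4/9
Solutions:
 v(b) = C1 + b^2/6 + 8*b/9


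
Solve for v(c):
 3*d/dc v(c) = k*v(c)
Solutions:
 v(c) = C1*exp(c*k/3)


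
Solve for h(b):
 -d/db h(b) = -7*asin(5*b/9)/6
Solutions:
 h(b) = C1 + 7*b*asin(5*b/9)/6 + 7*sqrt(81 - 25*b^2)/30


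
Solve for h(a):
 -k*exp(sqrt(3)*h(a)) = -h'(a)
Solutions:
 h(a) = sqrt(3)*(2*log(-1/(C1 + a*k)) - log(3))/6


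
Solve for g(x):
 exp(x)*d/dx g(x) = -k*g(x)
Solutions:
 g(x) = C1*exp(k*exp(-x))


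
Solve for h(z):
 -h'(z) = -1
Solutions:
 h(z) = C1 + z


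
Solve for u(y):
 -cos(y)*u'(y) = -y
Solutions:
 u(y) = C1 + Integral(y/cos(y), y)


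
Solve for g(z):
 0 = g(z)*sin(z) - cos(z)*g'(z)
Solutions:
 g(z) = C1/cos(z)


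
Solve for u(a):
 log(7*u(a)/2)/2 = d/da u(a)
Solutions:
 2*Integral(1/(-log(_y) - log(7) + log(2)), (_y, u(a))) = C1 - a


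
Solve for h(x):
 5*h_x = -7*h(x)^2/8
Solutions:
 h(x) = 40/(C1 + 7*x)


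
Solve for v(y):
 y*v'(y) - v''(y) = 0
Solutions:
 v(y) = C1 + C2*erfi(sqrt(2)*y/2)


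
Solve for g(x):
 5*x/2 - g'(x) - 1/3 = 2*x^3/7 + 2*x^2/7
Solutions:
 g(x) = C1 - x^4/14 - 2*x^3/21 + 5*x^2/4 - x/3


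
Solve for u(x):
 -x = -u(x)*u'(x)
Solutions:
 u(x) = -sqrt(C1 + x^2)
 u(x) = sqrt(C1 + x^2)


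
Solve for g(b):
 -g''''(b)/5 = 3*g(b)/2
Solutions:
 g(b) = (C1*sin(30^(1/4)*b/2) + C2*cos(30^(1/4)*b/2))*exp(-30^(1/4)*b/2) + (C3*sin(30^(1/4)*b/2) + C4*cos(30^(1/4)*b/2))*exp(30^(1/4)*b/2)


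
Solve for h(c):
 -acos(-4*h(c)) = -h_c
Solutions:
 Integral(1/acos(-4*_y), (_y, h(c))) = C1 + c


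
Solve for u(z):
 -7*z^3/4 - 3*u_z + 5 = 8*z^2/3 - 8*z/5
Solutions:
 u(z) = C1 - 7*z^4/48 - 8*z^3/27 + 4*z^2/15 + 5*z/3


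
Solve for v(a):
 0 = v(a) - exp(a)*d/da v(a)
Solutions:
 v(a) = C1*exp(-exp(-a))


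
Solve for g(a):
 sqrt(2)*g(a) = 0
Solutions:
 g(a) = 0


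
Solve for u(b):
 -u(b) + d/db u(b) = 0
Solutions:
 u(b) = C1*exp(b)


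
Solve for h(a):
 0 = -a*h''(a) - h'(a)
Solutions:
 h(a) = C1 + C2*log(a)


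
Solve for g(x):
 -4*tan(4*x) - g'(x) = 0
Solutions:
 g(x) = C1 + log(cos(4*x))


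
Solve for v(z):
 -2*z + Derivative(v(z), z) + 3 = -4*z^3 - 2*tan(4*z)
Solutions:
 v(z) = C1 - z^4 + z^2 - 3*z + log(cos(4*z))/2


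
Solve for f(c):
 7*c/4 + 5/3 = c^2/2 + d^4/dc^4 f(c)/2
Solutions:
 f(c) = C1 + C2*c + C3*c^2 + C4*c^3 - c^6/360 + 7*c^5/240 + 5*c^4/36


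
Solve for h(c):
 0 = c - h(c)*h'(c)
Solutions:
 h(c) = -sqrt(C1 + c^2)
 h(c) = sqrt(C1 + c^2)


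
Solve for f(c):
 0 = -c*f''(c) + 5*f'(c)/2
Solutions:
 f(c) = C1 + C2*c^(7/2)


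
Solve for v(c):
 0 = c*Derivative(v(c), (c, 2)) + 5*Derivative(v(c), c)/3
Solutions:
 v(c) = C1 + C2/c^(2/3)


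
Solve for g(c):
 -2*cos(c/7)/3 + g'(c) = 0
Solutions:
 g(c) = C1 + 14*sin(c/7)/3


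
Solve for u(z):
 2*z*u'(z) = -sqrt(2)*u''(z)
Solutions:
 u(z) = C1 + C2*erf(2^(3/4)*z/2)


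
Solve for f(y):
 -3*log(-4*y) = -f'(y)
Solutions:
 f(y) = C1 + 3*y*log(-y) + 3*y*(-1 + 2*log(2))


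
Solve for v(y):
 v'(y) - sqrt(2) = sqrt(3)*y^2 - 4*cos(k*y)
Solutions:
 v(y) = C1 + sqrt(3)*y^3/3 + sqrt(2)*y - 4*sin(k*y)/k


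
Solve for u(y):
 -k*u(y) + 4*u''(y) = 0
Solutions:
 u(y) = C1*exp(-sqrt(k)*y/2) + C2*exp(sqrt(k)*y/2)


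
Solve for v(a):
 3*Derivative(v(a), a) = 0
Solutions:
 v(a) = C1


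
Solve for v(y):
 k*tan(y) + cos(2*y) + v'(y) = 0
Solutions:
 v(y) = C1 + k*log(cos(y)) - sin(2*y)/2


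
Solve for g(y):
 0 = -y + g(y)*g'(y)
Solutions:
 g(y) = -sqrt(C1 + y^2)
 g(y) = sqrt(C1 + y^2)


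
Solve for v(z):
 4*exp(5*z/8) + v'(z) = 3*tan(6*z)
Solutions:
 v(z) = C1 - 32*exp(5*z/8)/5 - log(cos(6*z))/2


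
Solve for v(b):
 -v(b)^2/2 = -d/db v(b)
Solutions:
 v(b) = -2/(C1 + b)


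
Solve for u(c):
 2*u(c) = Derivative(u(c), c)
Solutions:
 u(c) = C1*exp(2*c)


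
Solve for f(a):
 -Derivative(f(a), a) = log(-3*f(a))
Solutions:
 Integral(1/(log(-_y) + log(3)), (_y, f(a))) = C1 - a


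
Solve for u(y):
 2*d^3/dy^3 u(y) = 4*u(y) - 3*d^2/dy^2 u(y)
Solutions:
 u(y) = C1*exp(-y*((4*sqrt(3) + 7)^(-1/3) + 2 + (4*sqrt(3) + 7)^(1/3))/4)*sin(sqrt(3)*y*(-(4*sqrt(3) + 7)^(1/3) + (4*sqrt(3) + 7)^(-1/3))/4) + C2*exp(-y*((4*sqrt(3) + 7)^(-1/3) + 2 + (4*sqrt(3) + 7)^(1/3))/4)*cos(sqrt(3)*y*(-(4*sqrt(3) + 7)^(1/3) + (4*sqrt(3) + 7)^(-1/3))/4) + C3*exp(y*(-1 + (4*sqrt(3) + 7)^(-1/3) + (4*sqrt(3) + 7)^(1/3))/2)


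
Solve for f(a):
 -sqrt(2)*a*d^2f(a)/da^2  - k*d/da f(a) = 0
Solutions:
 f(a) = C1 + a^(-sqrt(2)*re(k)/2 + 1)*(C2*sin(sqrt(2)*log(a)*Abs(im(k))/2) + C3*cos(sqrt(2)*log(a)*im(k)/2))


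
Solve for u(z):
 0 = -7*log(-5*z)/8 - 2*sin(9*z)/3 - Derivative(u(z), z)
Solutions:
 u(z) = C1 - 7*z*log(-z)/8 - 7*z*log(5)/8 + 7*z/8 + 2*cos(9*z)/27


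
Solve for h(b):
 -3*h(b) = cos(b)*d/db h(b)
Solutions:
 h(b) = C1*(sin(b) - 1)^(3/2)/(sin(b) + 1)^(3/2)


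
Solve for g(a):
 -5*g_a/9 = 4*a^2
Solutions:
 g(a) = C1 - 12*a^3/5


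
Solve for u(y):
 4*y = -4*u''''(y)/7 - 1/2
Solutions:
 u(y) = C1 + C2*y + C3*y^2 + C4*y^3 - 7*y^5/120 - 7*y^4/192


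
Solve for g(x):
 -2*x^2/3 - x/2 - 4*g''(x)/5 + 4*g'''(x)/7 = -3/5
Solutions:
 g(x) = C1 + C2*x + C3*exp(7*x/5) - 5*x^4/72 - 305*x^3/1008 - 643*x^2/2352


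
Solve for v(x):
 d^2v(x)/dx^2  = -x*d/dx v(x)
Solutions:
 v(x) = C1 + C2*erf(sqrt(2)*x/2)


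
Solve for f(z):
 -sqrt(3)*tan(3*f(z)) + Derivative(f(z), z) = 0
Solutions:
 f(z) = -asin(C1*exp(3*sqrt(3)*z))/3 + pi/3
 f(z) = asin(C1*exp(3*sqrt(3)*z))/3


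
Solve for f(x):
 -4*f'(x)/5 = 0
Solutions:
 f(x) = C1


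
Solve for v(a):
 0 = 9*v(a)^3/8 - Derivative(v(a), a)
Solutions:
 v(a) = -2*sqrt(-1/(C1 + 9*a))
 v(a) = 2*sqrt(-1/(C1 + 9*a))


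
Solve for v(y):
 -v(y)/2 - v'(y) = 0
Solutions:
 v(y) = C1*exp(-y/2)


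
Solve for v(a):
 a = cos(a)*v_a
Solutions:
 v(a) = C1 + Integral(a/cos(a), a)


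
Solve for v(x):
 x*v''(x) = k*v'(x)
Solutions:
 v(x) = C1 + x^(re(k) + 1)*(C2*sin(log(x)*Abs(im(k))) + C3*cos(log(x)*im(k)))


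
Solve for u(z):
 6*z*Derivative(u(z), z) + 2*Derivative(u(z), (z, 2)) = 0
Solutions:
 u(z) = C1 + C2*erf(sqrt(6)*z/2)


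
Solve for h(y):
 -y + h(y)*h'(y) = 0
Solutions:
 h(y) = -sqrt(C1 + y^2)
 h(y) = sqrt(C1 + y^2)


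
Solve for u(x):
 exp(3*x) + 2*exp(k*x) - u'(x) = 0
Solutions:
 u(x) = C1 + exp(3*x)/3 + 2*exp(k*x)/k


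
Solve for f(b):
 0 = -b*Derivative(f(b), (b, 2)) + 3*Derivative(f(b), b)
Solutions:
 f(b) = C1 + C2*b^4


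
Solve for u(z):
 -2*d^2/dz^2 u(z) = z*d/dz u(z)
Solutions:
 u(z) = C1 + C2*erf(z/2)


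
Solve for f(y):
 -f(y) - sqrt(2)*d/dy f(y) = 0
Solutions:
 f(y) = C1*exp(-sqrt(2)*y/2)


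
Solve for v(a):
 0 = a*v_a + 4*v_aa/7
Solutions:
 v(a) = C1 + C2*erf(sqrt(14)*a/4)


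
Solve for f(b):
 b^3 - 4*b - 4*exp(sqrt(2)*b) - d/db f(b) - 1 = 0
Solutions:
 f(b) = C1 + b^4/4 - 2*b^2 - b - 2*sqrt(2)*exp(sqrt(2)*b)


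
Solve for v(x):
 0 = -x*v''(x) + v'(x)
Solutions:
 v(x) = C1 + C2*x^2


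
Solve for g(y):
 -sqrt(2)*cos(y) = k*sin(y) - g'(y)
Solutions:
 g(y) = C1 - k*cos(y) + sqrt(2)*sin(y)


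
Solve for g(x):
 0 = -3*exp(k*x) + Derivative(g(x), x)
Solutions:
 g(x) = C1 + 3*exp(k*x)/k


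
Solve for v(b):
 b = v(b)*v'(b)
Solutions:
 v(b) = -sqrt(C1 + b^2)
 v(b) = sqrt(C1 + b^2)


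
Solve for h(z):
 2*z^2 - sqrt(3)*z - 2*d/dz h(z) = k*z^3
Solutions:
 h(z) = C1 - k*z^4/8 + z^3/3 - sqrt(3)*z^2/4


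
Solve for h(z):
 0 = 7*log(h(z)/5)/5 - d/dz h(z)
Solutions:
 5*Integral(1/(-log(_y) + log(5)), (_y, h(z)))/7 = C1 - z


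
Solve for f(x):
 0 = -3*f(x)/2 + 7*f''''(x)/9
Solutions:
 f(x) = C1*exp(-42^(3/4)*x/14) + C2*exp(42^(3/4)*x/14) + C3*sin(42^(3/4)*x/14) + C4*cos(42^(3/4)*x/14)


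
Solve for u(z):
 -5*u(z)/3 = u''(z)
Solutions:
 u(z) = C1*sin(sqrt(15)*z/3) + C2*cos(sqrt(15)*z/3)


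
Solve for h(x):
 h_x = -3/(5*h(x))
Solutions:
 h(x) = -sqrt(C1 - 30*x)/5
 h(x) = sqrt(C1 - 30*x)/5


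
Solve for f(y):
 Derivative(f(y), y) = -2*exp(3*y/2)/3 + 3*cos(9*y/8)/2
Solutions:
 f(y) = C1 - 4*exp(3*y/2)/9 + 4*sin(9*y/8)/3


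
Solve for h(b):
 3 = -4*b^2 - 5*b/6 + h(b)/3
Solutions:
 h(b) = 12*b^2 + 5*b/2 + 9


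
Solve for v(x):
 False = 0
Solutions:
 v(x) = C1 + zoo*x + 5*log(cos(x))/8


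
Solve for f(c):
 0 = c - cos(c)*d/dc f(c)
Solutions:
 f(c) = C1 + Integral(c/cos(c), c)


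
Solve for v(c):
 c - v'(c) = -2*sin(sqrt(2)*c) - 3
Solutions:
 v(c) = C1 + c^2/2 + 3*c - sqrt(2)*cos(sqrt(2)*c)


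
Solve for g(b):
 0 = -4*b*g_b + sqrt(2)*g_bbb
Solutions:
 g(b) = C1 + Integral(C2*airyai(sqrt(2)*b) + C3*airybi(sqrt(2)*b), b)


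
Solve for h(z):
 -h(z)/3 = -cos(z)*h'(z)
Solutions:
 h(z) = C1*(sin(z) + 1)^(1/6)/(sin(z) - 1)^(1/6)


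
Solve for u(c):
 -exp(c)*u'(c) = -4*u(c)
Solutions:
 u(c) = C1*exp(-4*exp(-c))


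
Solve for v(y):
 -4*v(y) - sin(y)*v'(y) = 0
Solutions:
 v(y) = C1*(cos(y)^2 + 2*cos(y) + 1)/(cos(y)^2 - 2*cos(y) + 1)


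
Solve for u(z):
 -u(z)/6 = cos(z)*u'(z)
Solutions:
 u(z) = C1*(sin(z) - 1)^(1/12)/(sin(z) + 1)^(1/12)


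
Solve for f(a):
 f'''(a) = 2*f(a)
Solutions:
 f(a) = C3*exp(2^(1/3)*a) + (C1*sin(2^(1/3)*sqrt(3)*a/2) + C2*cos(2^(1/3)*sqrt(3)*a/2))*exp(-2^(1/3)*a/2)


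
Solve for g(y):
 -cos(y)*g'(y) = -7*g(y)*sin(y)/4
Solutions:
 g(y) = C1/cos(y)^(7/4)


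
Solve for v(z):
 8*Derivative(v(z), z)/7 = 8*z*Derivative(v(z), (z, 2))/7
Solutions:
 v(z) = C1 + C2*z^2


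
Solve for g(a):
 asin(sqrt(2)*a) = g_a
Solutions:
 g(a) = C1 + a*asin(sqrt(2)*a) + sqrt(2)*sqrt(1 - 2*a^2)/2


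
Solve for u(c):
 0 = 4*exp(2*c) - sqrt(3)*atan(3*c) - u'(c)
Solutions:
 u(c) = C1 - sqrt(3)*(c*atan(3*c) - log(9*c^2 + 1)/6) + 2*exp(2*c)


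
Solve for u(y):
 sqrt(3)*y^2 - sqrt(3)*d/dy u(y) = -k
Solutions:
 u(y) = C1 + sqrt(3)*k*y/3 + y^3/3


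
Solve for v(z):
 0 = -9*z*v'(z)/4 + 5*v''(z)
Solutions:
 v(z) = C1 + C2*erfi(3*sqrt(10)*z/20)


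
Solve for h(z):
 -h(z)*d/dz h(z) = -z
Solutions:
 h(z) = -sqrt(C1 + z^2)
 h(z) = sqrt(C1 + z^2)


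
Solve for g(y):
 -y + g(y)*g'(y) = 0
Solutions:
 g(y) = -sqrt(C1 + y^2)
 g(y) = sqrt(C1 + y^2)


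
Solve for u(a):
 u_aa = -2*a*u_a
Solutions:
 u(a) = C1 + C2*erf(a)


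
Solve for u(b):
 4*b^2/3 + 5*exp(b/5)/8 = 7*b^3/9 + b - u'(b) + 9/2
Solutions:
 u(b) = C1 + 7*b^4/36 - 4*b^3/9 + b^2/2 + 9*b/2 - 25*exp(b/5)/8


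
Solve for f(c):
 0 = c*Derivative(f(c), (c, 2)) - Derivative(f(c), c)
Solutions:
 f(c) = C1 + C2*c^2


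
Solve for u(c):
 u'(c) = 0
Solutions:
 u(c) = C1


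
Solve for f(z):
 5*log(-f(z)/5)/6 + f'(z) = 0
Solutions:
 6*Integral(1/(log(-_y) - log(5)), (_y, f(z)))/5 = C1 - z


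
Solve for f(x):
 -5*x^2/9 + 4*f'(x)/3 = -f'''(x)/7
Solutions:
 f(x) = C1 + C2*sin(2*sqrt(21)*x/3) + C3*cos(2*sqrt(21)*x/3) + 5*x^3/36 - 5*x/56


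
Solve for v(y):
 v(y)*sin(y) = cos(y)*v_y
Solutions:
 v(y) = C1/cos(y)


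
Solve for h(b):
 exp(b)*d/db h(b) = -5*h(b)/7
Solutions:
 h(b) = C1*exp(5*exp(-b)/7)


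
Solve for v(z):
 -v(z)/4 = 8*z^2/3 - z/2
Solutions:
 v(z) = 2*z*(3 - 16*z)/3


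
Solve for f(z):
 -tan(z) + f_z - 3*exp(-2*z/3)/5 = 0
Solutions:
 f(z) = C1 + log(tan(z)^2 + 1)/2 - 9*exp(-2*z/3)/10


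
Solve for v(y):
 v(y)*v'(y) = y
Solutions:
 v(y) = -sqrt(C1 + y^2)
 v(y) = sqrt(C1 + y^2)


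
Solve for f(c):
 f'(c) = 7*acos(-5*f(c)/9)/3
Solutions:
 Integral(1/acos(-5*_y/9), (_y, f(c))) = C1 + 7*c/3


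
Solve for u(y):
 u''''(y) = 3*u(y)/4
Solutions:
 u(y) = C1*exp(-sqrt(2)*3^(1/4)*y/2) + C2*exp(sqrt(2)*3^(1/4)*y/2) + C3*sin(sqrt(2)*3^(1/4)*y/2) + C4*cos(sqrt(2)*3^(1/4)*y/2)


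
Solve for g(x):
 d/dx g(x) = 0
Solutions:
 g(x) = C1


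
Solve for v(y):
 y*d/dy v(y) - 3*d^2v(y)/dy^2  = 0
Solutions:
 v(y) = C1 + C2*erfi(sqrt(6)*y/6)


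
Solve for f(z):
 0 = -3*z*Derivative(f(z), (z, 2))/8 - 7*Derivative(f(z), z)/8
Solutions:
 f(z) = C1 + C2/z^(4/3)


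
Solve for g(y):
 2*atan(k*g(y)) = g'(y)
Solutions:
 Integral(1/atan(_y*k), (_y, g(y))) = C1 + 2*y


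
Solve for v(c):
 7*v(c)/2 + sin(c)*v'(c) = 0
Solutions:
 v(c) = C1*(cos(c) + 1)^(7/4)/(cos(c) - 1)^(7/4)


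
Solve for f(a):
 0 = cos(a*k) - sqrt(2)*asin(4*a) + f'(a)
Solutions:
 f(a) = C1 + sqrt(2)*(a*asin(4*a) + sqrt(1 - 16*a^2)/4) - Piecewise((sin(a*k)/k, Ne(k, 0)), (a, True))


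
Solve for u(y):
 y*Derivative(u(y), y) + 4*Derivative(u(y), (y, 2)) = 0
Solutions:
 u(y) = C1 + C2*erf(sqrt(2)*y/4)


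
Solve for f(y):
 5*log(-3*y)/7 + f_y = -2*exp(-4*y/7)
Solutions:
 f(y) = C1 - 5*y*log(-y)/7 + 5*y*(1 - log(3))/7 + 7*exp(-4*y/7)/2


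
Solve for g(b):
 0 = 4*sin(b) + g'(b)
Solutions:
 g(b) = C1 + 4*cos(b)


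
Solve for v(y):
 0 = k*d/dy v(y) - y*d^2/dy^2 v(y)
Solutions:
 v(y) = C1 + y^(re(k) + 1)*(C2*sin(log(y)*Abs(im(k))) + C3*cos(log(y)*im(k)))


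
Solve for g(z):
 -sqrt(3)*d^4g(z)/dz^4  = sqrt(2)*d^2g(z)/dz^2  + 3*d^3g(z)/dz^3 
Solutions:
 g(z) = C1 + C2*z + (C3*sin(sqrt(3)*z*sqrt(-9 + 4*sqrt(6))/6) + C4*cos(sqrt(3)*z*sqrt(-9 + 4*sqrt(6))/6))*exp(-sqrt(3)*z/2)


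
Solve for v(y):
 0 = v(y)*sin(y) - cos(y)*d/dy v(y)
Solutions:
 v(y) = C1/cos(y)


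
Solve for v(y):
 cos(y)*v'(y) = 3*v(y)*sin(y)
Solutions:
 v(y) = C1/cos(y)^3


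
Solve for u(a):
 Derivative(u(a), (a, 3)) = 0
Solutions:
 u(a) = C1 + C2*a + C3*a^2


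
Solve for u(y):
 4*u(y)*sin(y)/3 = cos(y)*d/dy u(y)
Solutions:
 u(y) = C1/cos(y)^(4/3)


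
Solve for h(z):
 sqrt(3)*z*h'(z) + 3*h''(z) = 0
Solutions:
 h(z) = C1 + C2*erf(sqrt(2)*3^(3/4)*z/6)


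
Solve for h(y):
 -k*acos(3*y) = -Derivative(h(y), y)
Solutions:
 h(y) = C1 + k*(y*acos(3*y) - sqrt(1 - 9*y^2)/3)


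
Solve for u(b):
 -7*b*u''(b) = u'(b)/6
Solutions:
 u(b) = C1 + C2*b^(41/42)


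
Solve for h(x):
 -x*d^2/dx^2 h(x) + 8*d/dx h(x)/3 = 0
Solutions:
 h(x) = C1 + C2*x^(11/3)


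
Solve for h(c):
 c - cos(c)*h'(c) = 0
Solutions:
 h(c) = C1 + Integral(c/cos(c), c)


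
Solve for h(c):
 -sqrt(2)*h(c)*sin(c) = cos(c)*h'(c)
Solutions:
 h(c) = C1*cos(c)^(sqrt(2))


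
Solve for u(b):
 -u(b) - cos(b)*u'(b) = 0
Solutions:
 u(b) = C1*sqrt(sin(b) - 1)/sqrt(sin(b) + 1)


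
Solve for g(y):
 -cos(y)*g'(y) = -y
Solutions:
 g(y) = C1 + Integral(y/cos(y), y)


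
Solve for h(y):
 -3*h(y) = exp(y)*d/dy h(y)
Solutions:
 h(y) = C1*exp(3*exp(-y))


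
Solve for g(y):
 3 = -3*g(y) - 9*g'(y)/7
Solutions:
 g(y) = C1*exp(-7*y/3) - 1


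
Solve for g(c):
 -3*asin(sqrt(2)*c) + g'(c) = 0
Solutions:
 g(c) = C1 + 3*c*asin(sqrt(2)*c) + 3*sqrt(2)*sqrt(1 - 2*c^2)/2


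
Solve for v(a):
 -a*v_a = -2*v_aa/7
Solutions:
 v(a) = C1 + C2*erfi(sqrt(7)*a/2)


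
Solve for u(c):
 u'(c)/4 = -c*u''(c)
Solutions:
 u(c) = C1 + C2*c^(3/4)


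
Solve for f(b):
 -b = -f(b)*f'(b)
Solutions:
 f(b) = -sqrt(C1 + b^2)
 f(b) = sqrt(C1 + b^2)


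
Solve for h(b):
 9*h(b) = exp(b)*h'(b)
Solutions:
 h(b) = C1*exp(-9*exp(-b))


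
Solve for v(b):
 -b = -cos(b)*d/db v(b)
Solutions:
 v(b) = C1 + Integral(b/cos(b), b)


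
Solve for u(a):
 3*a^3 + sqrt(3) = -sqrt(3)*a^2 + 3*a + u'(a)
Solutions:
 u(a) = C1 + 3*a^4/4 + sqrt(3)*a^3/3 - 3*a^2/2 + sqrt(3)*a


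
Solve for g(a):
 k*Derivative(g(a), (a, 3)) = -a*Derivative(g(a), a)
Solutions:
 g(a) = C1 + Integral(C2*airyai(a*(-1/k)^(1/3)) + C3*airybi(a*(-1/k)^(1/3)), a)


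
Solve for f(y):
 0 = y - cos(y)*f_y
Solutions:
 f(y) = C1 + Integral(y/cos(y), y)


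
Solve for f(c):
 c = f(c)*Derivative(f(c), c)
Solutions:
 f(c) = -sqrt(C1 + c^2)
 f(c) = sqrt(C1 + c^2)


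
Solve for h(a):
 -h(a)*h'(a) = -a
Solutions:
 h(a) = -sqrt(C1 + a^2)
 h(a) = sqrt(C1 + a^2)


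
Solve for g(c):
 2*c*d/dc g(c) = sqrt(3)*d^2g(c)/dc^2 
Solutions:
 g(c) = C1 + C2*erfi(3^(3/4)*c/3)


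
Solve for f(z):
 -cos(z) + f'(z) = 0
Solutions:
 f(z) = C1 + sin(z)


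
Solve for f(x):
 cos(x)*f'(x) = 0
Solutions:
 f(x) = C1


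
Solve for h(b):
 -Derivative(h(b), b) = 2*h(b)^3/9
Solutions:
 h(b) = -3*sqrt(2)*sqrt(-1/(C1 - 2*b))/2
 h(b) = 3*sqrt(2)*sqrt(-1/(C1 - 2*b))/2


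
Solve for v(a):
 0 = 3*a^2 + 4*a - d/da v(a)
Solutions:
 v(a) = C1 + a^3 + 2*a^2


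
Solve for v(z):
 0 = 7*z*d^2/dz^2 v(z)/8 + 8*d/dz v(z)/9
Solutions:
 v(z) = C1 + C2/z^(1/63)


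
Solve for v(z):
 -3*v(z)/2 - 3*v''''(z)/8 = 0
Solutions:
 v(z) = (C1*sin(z) + C2*cos(z))*exp(-z) + (C3*sin(z) + C4*cos(z))*exp(z)


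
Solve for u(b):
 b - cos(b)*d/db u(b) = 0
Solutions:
 u(b) = C1 + Integral(b/cos(b), b)


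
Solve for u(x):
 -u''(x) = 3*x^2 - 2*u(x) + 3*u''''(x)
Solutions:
 u(x) = C1*exp(-sqrt(6)*x/3) + C2*exp(sqrt(6)*x/3) + C3*sin(x) + C4*cos(x) + 3*x^2/2 + 3/2


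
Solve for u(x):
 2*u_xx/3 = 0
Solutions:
 u(x) = C1 + C2*x


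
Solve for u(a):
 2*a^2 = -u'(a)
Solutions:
 u(a) = C1 - 2*a^3/3


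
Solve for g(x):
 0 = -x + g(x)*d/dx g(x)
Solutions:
 g(x) = -sqrt(C1 + x^2)
 g(x) = sqrt(C1 + x^2)


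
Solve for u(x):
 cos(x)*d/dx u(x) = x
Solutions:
 u(x) = C1 + Integral(x/cos(x), x)


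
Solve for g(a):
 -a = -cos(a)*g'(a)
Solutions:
 g(a) = C1 + Integral(a/cos(a), a)


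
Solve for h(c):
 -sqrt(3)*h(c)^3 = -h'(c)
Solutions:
 h(c) = -sqrt(2)*sqrt(-1/(C1 + sqrt(3)*c))/2
 h(c) = sqrt(2)*sqrt(-1/(C1 + sqrt(3)*c))/2


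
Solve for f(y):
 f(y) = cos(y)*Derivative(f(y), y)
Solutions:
 f(y) = C1*sqrt(sin(y) + 1)/sqrt(sin(y) - 1)


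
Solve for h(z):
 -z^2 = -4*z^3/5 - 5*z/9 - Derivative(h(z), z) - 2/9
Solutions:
 h(z) = C1 - z^4/5 + z^3/3 - 5*z^2/18 - 2*z/9


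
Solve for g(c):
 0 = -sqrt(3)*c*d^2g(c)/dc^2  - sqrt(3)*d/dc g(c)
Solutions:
 g(c) = C1 + C2*log(c)


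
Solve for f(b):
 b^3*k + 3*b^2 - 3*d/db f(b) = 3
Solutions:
 f(b) = C1 + b^4*k/12 + b^3/3 - b


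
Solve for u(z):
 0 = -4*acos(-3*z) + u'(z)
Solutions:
 u(z) = C1 + 4*z*acos(-3*z) + 4*sqrt(1 - 9*z^2)/3


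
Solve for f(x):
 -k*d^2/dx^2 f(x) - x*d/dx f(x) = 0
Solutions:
 f(x) = C1 + C2*sqrt(k)*erf(sqrt(2)*x*sqrt(1/k)/2)


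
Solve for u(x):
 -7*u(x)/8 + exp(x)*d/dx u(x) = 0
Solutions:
 u(x) = C1*exp(-7*exp(-x)/8)


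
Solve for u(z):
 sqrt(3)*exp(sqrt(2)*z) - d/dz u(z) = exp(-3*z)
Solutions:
 u(z) = C1 + sqrt(6)*exp(sqrt(2)*z)/2 + exp(-3*z)/3


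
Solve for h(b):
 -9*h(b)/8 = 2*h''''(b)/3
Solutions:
 h(b) = (C1*sin(sqrt(2)*3^(3/4)*b/4) + C2*cos(sqrt(2)*3^(3/4)*b/4))*exp(-sqrt(2)*3^(3/4)*b/4) + (C3*sin(sqrt(2)*3^(3/4)*b/4) + C4*cos(sqrt(2)*3^(3/4)*b/4))*exp(sqrt(2)*3^(3/4)*b/4)


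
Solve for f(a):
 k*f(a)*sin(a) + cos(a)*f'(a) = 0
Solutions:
 f(a) = C1*exp(k*log(cos(a)))


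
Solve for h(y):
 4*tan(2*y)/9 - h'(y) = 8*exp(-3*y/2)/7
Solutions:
 h(y) = C1 + log(tan(2*y)^2 + 1)/9 + 16*exp(-3*y/2)/21


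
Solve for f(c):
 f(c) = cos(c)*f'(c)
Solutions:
 f(c) = C1*sqrt(sin(c) + 1)/sqrt(sin(c) - 1)


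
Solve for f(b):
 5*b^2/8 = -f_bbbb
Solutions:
 f(b) = C1 + C2*b + C3*b^2 + C4*b^3 - b^6/576


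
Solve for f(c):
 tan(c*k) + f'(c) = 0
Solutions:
 f(c) = C1 - Piecewise((-log(cos(c*k))/k, Ne(k, 0)), (0, True))


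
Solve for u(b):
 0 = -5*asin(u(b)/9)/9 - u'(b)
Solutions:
 Integral(1/asin(_y/9), (_y, u(b))) = C1 - 5*b/9


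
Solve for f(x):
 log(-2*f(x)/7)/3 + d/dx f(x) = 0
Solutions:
 3*Integral(1/(log(-_y) - log(7) + log(2)), (_y, f(x))) = C1 - x


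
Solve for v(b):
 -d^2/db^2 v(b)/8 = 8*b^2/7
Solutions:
 v(b) = C1 + C2*b - 16*b^4/21


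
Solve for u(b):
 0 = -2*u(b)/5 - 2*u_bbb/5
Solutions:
 u(b) = C3*exp(-b) + (C1*sin(sqrt(3)*b/2) + C2*cos(sqrt(3)*b/2))*exp(b/2)


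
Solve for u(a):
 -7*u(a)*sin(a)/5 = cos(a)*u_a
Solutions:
 u(a) = C1*cos(a)^(7/5)


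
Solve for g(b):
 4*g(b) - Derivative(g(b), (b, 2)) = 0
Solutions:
 g(b) = C1*exp(-2*b) + C2*exp(2*b)


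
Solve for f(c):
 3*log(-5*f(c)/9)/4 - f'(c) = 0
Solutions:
 -4*Integral(1/(log(-_y) - 2*log(3) + log(5)), (_y, f(c)))/3 = C1 - c


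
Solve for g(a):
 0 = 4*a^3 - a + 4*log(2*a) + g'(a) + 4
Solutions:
 g(a) = C1 - a^4 + a^2/2 - 4*a*log(a) - a*log(16)


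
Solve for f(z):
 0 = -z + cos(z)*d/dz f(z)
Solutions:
 f(z) = C1 + Integral(z/cos(z), z)


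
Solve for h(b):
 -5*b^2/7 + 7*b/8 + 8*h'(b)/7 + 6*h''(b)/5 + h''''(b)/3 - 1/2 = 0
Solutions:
 h(b) = C1 + C2*exp(b*(-7*175^(1/3)*6^(2/3)/(50 + sqrt(3970))^(1/3) + 1470^(1/3)*(50 + sqrt(3970))^(1/3))/70)*sin(3^(1/6)*b*(21*175^(1/3)*2^(2/3)/(50 + sqrt(3970))^(1/3) + 3^(2/3)*490^(1/3)*(50 + sqrt(3970))^(1/3))/70) + C3*exp(b*(-7*175^(1/3)*6^(2/3)/(50 + sqrt(3970))^(1/3) + 1470^(1/3)*(50 + sqrt(3970))^(1/3))/70)*cos(3^(1/6)*b*(21*175^(1/3)*2^(2/3)/(50 + sqrt(3970))^(1/3) + 3^(2/3)*490^(1/3)*(50 + sqrt(3970))^(1/3))/70) + C4*exp(-b*(-7*175^(1/3)*6^(2/3)/(50 + sqrt(3970))^(1/3) + 1470^(1/3)*(50 + sqrt(3970))^(1/3))/35) + 5*b^3/24 - 133*b^2/128 + 3353*b/1280
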